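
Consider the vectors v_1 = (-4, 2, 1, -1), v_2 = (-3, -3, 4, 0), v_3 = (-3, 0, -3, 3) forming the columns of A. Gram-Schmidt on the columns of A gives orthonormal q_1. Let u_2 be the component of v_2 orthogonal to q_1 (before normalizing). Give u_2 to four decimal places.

u_2 = (-1.1818, -3.9091, 3.5455, 0.4545)

v_1 = (-4, 2, 1, -1); ‖v_1‖ = 4.6904, so q_1 = (-0.8528, 0.4264, 0.2132, -0.2132).
q_1·v_2 = (-0.8528)·(-3) + 0.4264·(-3) + 0.2132·4 + (-0.2132)·0 = 2.1320.
u_2 = v_2 − 2.1320·q_1 = (-1.1818, -3.9091, 3.5455, 0.4545).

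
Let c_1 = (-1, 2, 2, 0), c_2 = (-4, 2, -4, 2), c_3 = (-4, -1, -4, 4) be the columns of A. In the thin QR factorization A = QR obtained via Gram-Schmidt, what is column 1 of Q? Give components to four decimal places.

c_1 = (-1, 2, 2, 0); ‖c_1‖ = 3.0000, so e_1 = (-0.3333, 0.6667, 0.6667, 0.0000).

e_1 = (-0.3333, 0.6667, 0.6667, 0.0000)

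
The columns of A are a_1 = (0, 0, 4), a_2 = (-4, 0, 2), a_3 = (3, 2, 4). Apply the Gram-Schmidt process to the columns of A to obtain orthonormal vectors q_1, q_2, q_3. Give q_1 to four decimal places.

q_1 = a_1/‖a_1‖ = (0, 0, 4)/4.0000 = (0.0000, 0.0000, 1.0000).

q_1 = (0.0000, 0.0000, 1.0000)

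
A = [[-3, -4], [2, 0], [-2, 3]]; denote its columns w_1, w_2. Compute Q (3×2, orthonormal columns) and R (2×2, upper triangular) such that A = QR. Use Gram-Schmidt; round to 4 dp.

Q = [[-0.7276, -0.6149], [0.4851, -0.1476], [-0.4851, 0.7747]], R = [[4.1231, 1.4552], [0.0000, 4.7836]]

w_1 = (-3, 2, -2); ‖w_1‖ = 4.1231, so q_1 = (-0.7276, 0.4851, -0.4851).
q_1·w_2 = (-0.7276)·(-4) + 0.4851·0 + (-0.4851)·3 = 1.4552.
u_2 = w_2 − 1.4552·q_1 = (-2.9412, -0.7059, 3.7059).
‖u_2‖ = 4.7836, so q_2 = (-0.6149, -0.1476, 0.7747).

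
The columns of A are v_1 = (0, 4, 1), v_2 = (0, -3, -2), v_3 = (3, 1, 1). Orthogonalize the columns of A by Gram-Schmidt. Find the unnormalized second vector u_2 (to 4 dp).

u_2 = (0.0000, 0.2941, -1.1765)

v_1 = (0, 4, 1); ‖v_1‖ = 4.1231, so e_1 = (0.0000, 0.9701, 0.2425).
e_1·v_2 = 0.0000·0 + 0.9701·(-3) + 0.2425·(-2) = -3.3955.
u_2 = v_2 + 3.3955·e_1 = (0.0000, 0.2941, -1.1765).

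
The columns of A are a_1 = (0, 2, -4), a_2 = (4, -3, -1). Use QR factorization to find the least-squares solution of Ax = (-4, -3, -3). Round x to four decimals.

a_1 = (0, 2, -4); ‖a_1‖ = 4.4721, so e_1 = (0.0000, 0.4472, -0.8944).
e_1·a_2 = 0.0000·4 + 0.4472·(-3) + (-0.8944)·(-1) = -0.4472.
u_2 = a_2 + 0.4472·e_1 = (4.0000, -2.8000, -1.4000).
‖u_2‖ = 5.0794, so e_2 = (0.7875, -0.5512, -0.2756).
Qᵀb = (1.3416, -0.6694).
Back-substitute: x_2 = -0.6694/5.0794 = -0.1318.
x_1 = (1.3416 + 0.4472·(-0.1318))/4.4721 = 0.2868.

x = (0.2868, -0.1318)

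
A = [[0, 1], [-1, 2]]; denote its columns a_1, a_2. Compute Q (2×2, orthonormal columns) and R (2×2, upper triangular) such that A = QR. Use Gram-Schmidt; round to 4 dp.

a_1 = (0, -1); ‖a_1‖ = 1.0000, so q_1 = (0.0000, -1.0000).
q_1·a_2 = 0.0000·1 + (-1.0000)·2 = -2.0000.
u_2 = a_2 + 2.0000·q_1 = (1.0000, 0.0000).
‖u_2‖ = 1.0000, so q_2 = (1.0000, 0.0000).

Q = [[0.0000, 1.0000], [-1.0000, 0.0000]], R = [[1.0000, -2.0000], [0.0000, 1.0000]]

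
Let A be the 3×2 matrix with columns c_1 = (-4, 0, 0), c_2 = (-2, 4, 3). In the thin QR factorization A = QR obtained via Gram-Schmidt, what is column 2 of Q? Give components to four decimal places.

e_2 = (0.0000, 0.8000, 0.6000)

c_1 = (-4, 0, 0); ‖c_1‖ = 4.0000, so e_1 = (-1.0000, 0.0000, 0.0000).
e_1·c_2 = (-1.0000)·(-2) + 0.0000·4 + 0.0000·3 = 2.0000.
u_2 = c_2 − 2.0000·e_1 = (0.0000, 4.0000, 3.0000).
‖u_2‖ = 5.0000, so e_2 = (0.0000, 0.8000, 0.6000).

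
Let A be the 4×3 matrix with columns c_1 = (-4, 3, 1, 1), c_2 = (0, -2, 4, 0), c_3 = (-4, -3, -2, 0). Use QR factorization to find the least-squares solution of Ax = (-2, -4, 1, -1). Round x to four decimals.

x = (-0.2308, 0.6474, 0.7051)

e_1 = c_1/‖c_1‖ = (-4, 3, 1, 1)/5.1962 = (-0.7698, 0.5774, 0.1925, 0.1925).
r_{12} = e_1·c_2 = -0.3849.
u_2 = c_2 + 0.3849·e_1 = (-0.2963, -1.7778, 4.0741, 0.0741).
‖u_2‖ = 4.4555, so e_2 = (-0.0665, -0.3990, 0.9144, 0.0166).
r_{13} = e_1·c_3 = 0.9623; r_{23} = e_2·c_3 = -0.3658.
u_3 = c_3 − 0.9623·e_1 + 0.3658·e_2 = (-3.2836, -3.7015, -1.8507, -0.1791).
‖u_3‖ = 5.2859, so e_3 = (-0.6212, -0.7003, -0.3501, -0.0339).
Qᵀb = (-0.7698, 2.6268, 3.7272).
Back-substitute: x_3 = 3.7272/5.2859 = 0.7051.
x_2 = (2.6268 + 0.3658·0.7051)/4.4555 = 0.6474.
x_1 = (-0.7698 + 0.3849·0.6474 − 0.9623·0.7051)/5.1962 = -0.2308.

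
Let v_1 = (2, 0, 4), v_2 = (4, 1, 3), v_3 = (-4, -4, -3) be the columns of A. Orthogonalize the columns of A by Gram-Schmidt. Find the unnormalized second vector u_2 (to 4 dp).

u_2 = (2.0000, 1.0000, -1.0000)

v_1 = (2, 0, 4); ‖v_1‖ = 4.4721, so q_1 = (0.4472, 0.0000, 0.8944).
q_1·v_2 = 0.4472·4 + 0.0000·1 + 0.8944·3 = 4.4721.
u_2 = v_2 − 4.4721·q_1 = (2.0000, 1.0000, -1.0000).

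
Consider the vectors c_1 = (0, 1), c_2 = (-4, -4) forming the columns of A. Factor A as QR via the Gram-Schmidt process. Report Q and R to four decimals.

e_1 = c_1/‖c_1‖ = (0, 1)/1.0000 = (0.0000, 1.0000).
r_{12} = e_1·c_2 = -4.0000.
u_2 = c_2 + 4.0000·e_1 = (-4.0000, 0.0000).
‖u_2‖ = 4.0000, so e_2 = (-1.0000, 0.0000).

Q = [[0.0000, -1.0000], [1.0000, 0.0000]], R = [[1.0000, -4.0000], [0.0000, 4.0000]]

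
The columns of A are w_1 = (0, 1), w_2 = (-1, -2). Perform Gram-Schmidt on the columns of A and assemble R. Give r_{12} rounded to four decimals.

w_1 = (0, 1); ‖w_1‖ = 1.0000, so e_1 = (0.0000, 1.0000).
r_{12} = e_1·w_2 = -2.0000.

r_{12} = -2.0000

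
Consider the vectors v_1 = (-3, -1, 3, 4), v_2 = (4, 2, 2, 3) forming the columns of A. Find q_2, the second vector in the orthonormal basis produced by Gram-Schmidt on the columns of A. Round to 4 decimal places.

q_2 = (0.7613, 0.3706, 0.2905, 0.4458)

q_1 = v_1/‖v_1‖ = (-3, -1, 3, 4)/5.9161 = (-0.5071, -0.1690, 0.5071, 0.6761).
r_{12} = q_1·v_2 = 0.6761.
u_2 = v_2 − 0.6761·q_1 = (4.3429, 2.1143, 1.6571, 2.5429).
‖u_2‖ = 5.7046, so q_2 = (0.7613, 0.3706, 0.2905, 0.4458).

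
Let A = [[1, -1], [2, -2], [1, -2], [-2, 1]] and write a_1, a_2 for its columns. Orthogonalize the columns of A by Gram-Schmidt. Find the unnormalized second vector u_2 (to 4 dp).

a_1 = (1, 2, 1, -2); ‖a_1‖ = 3.1623, so q_1 = (0.3162, 0.6325, 0.3162, -0.6325).
q_1·a_2 = 0.3162·(-1) + 0.6325·(-2) + 0.3162·(-2) + (-0.6325)·1 = -2.8460.
u_2 = a_2 + 2.8460·q_1 = (-0.1000, -0.2000, -1.1000, -0.8000).

u_2 = (-0.1000, -0.2000, -1.1000, -0.8000)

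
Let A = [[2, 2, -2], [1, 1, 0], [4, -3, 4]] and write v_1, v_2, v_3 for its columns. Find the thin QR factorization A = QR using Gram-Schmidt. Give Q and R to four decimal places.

v_1 = (2, 1, 4); ‖v_1‖ = 4.5826, so q_1 = (0.4364, 0.2182, 0.8729).
q_1·v_2 = 0.4364·2 + 0.2182·1 + 0.8729·(-3) = -1.5275.
u_2 = v_2 + 1.5275·q_1 = (2.6667, 1.3333, -1.6667).
‖u_2‖ = 3.4157, so q_2 = (0.7807, 0.3904, -0.4880).
q_1·v_3 = 0.4364·(-2) + 0.2182·0 + 0.8729·4 = 2.6186; q_2·v_3 = 0.7807·(-2) + 0.3904·0 + (-0.4880)·4 = -3.5132.
u_3 = v_3 − 2.6186·q_1 + 3.5132·q_2 = (-0.4000, 0.8000, 0.0000).
‖u_3‖ = 0.8944, so q_3 = (-0.4472, 0.8944, 0.0000).

Q = [[0.4364, 0.7807, -0.4472], [0.2182, 0.3904, 0.8944], [0.8729, -0.4880, 0.0000]], R = [[4.5826, -1.5275, 2.6186], [0.0000, 3.4157, -3.5132], [0.0000, 0.0000, 0.8944]]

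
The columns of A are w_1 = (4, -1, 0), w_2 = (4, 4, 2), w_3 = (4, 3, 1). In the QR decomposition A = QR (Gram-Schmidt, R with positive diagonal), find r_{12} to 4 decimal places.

r_{12} = 2.9104

w_1 = (4, -1, 0); ‖w_1‖ = 4.1231, so q_1 = (0.9701, -0.2425, 0.0000).
r_{12} = q_1·w_2 = 2.9104.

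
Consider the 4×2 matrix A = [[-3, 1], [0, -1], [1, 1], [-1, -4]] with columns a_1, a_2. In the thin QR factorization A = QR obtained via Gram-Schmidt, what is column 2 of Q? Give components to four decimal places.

a_1 = (-3, 0, 1, -1); ‖a_1‖ = 3.3166, so e_1 = (-0.9045, 0.0000, 0.3015, -0.3015).
e_1·a_2 = (-0.9045)·1 + 0.0000·(-1) + 0.3015·1 + (-0.3015)·(-4) = 0.6030.
u_2 = a_2 − 0.6030·e_1 = (1.5455, -1.0000, 0.8182, -3.8182).
‖u_2‖ = 4.3170, so e_2 = (0.3580, -0.2316, 0.1895, -0.8845).

e_2 = (0.3580, -0.2316, 0.1895, -0.8845)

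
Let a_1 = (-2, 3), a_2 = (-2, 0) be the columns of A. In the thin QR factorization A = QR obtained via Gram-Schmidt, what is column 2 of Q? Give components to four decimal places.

a_1 = (-2, 3); ‖a_1‖ = 3.6056, so e_1 = (-0.5547, 0.8321).
e_1·a_2 = (-0.5547)·(-2) + 0.8321·0 = 1.1094.
u_2 = a_2 − 1.1094·e_1 = (-1.3846, -0.9231).
‖u_2‖ = 1.6641, so e_2 = (-0.8321, -0.5547).

e_2 = (-0.8321, -0.5547)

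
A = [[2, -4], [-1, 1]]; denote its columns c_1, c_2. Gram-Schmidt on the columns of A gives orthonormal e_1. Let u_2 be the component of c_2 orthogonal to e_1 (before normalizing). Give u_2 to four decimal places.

u_2 = (-0.4000, -0.8000)

e_1 = c_1/‖c_1‖ = (2, -1)/2.2361 = (0.8944, -0.4472).
r_{12} = e_1·c_2 = -4.0249.
u_2 = c_2 + 4.0249·e_1 = (-0.4000, -0.8000).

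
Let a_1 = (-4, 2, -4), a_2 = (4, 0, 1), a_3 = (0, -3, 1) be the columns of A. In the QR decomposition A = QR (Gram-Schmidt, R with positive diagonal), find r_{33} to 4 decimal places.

r_{33} = 1.9230

q_1 = a_1/‖a_1‖ = (-4, 2, -4)/6.0000 = (-0.6667, 0.3333, -0.6667).
r_{12} = q_1·a_2 = -3.3333.
u_2 = a_2 + 3.3333·q_1 = (1.7778, 1.1111, -1.2222).
‖u_2‖ = 2.4267, so q_2 = (0.7326, 0.4579, -0.5037).
r_{13} = q_1·a_3 = -1.6667; r_{23} = q_2·a_3 = -1.8773.
u_3 = a_3 + 1.6667·q_1 + 1.8773·q_2 = (0.2642, -1.5849, -1.0566).
r_{33} = ‖u_3‖ = 1.9230.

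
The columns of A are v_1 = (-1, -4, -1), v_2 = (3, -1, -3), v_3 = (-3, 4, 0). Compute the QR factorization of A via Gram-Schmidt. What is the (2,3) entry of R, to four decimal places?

r_{23} = -2.3759

v_1 = (-1, -4, -1); ‖v_1‖ = 4.2426, so e_1 = (-0.2357, -0.9428, -0.2357).
e_1·v_2 = (-0.2357)·3 + (-0.9428)·(-1) + (-0.2357)·(-3) = 0.9428.
u_2 = v_2 − 0.9428·e_1 = (3.2222, -0.1111, -2.7778).
‖u_2‖ = 4.2557, so e_2 = (0.7572, -0.0261, -0.6527).
r_{23} = e_2·v_3 = -2.3759.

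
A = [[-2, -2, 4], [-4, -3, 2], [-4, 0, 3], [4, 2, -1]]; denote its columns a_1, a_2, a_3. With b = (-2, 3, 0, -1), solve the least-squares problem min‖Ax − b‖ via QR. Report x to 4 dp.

x = (-0.5659, -0.4264, -0.8643)

e_1 = a_1/‖a_1‖ = (-2, -4, -4, 4)/7.2111 = (-0.2774, -0.5547, -0.5547, 0.5547).
r_{12} = e_1·a_2 = 3.3282.
u_2 = a_2 − 3.3282·e_1 = (-1.0769, -1.1538, 1.8462, 0.1538).
‖u_2‖ = 2.4337, so e_2 = (-0.4425, -0.4741, 0.7586, 0.0632).
r_{13} = e_1·a_3 = -4.4376; r_{23} = e_2·a_3 = -0.5057.
u_3 = a_3 + 4.4376·e_1 + 0.5057·e_2 = (2.5455, -0.7013, 0.9221, 1.4935).
‖u_3‖ = 3.1705, so e_3 = (0.8029, -0.2212, 0.2908, 0.4711).
Qᵀb = (-1.6641, -0.6005, -2.7404).
Back-substitute: x_3 = -2.7404/3.1705 = -0.8643.
x_2 = (-0.6005 + 0.5057·(-0.8643))/2.4337 = -0.4264.
x_1 = (-1.6641 − 3.3282·(-0.4264) + 4.4376·(-0.8643))/7.2111 = -0.5659.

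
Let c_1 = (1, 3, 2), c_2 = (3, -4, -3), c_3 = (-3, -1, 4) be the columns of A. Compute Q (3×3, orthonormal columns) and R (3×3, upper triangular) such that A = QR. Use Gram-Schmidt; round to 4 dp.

q_1 = c_1/‖c_1‖ = (1, 3, 2)/3.7417 = (0.2673, 0.8018, 0.5345).
r_{12} = q_1·c_2 = -4.0089.
u_2 = c_2 + 4.0089·q_1 = (4.0714, -0.7857, -0.8571).
‖u_2‖ = 4.2342, so q_2 = (0.9616, -0.1856, -0.2024).
r_{13} = q_1·c_3 = 0.5345; r_{23} = q_2·c_3 = -3.5088.
u_3 = c_3 − 0.5345·q_1 + 3.5088·q_2 = (0.2311, -2.0797, 3.0040).
‖u_3‖ = 3.6609, so q_3 = (0.0631, -0.5681, 0.8206).

Q = [[0.2673, 0.9616, 0.0631], [0.8018, -0.1856, -0.5681], [0.5345, -0.2024, 0.8206]], R = [[3.7417, -4.0089, 0.5345], [0.0000, 4.2342, -3.5088], [0.0000, 0.0000, 3.6609]]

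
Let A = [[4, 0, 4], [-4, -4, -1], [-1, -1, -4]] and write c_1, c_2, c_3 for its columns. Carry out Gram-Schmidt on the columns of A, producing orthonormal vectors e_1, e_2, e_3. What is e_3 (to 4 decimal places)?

c_1 = (4, -4, -1); ‖c_1‖ = 5.7446, so e_1 = (0.6963, -0.6963, -0.1741).
e_1·c_2 = 0.6963·0 + (-0.6963)·(-4) + (-0.1741)·(-1) = 2.9593.
u_2 = c_2 − 2.9593·e_1 = (-2.0606, -1.9394, -0.4848).
‖u_2‖ = 2.8710, so e_2 = (-0.7177, -0.6755, -0.1689).
e_1·c_3 = 0.6963·4 + (-0.6963)·(-1) + (-0.1741)·(-4) = 4.1779; e_2·c_3 = (-0.7177)·4 + (-0.6755)·(-1) + (-0.1689)·(-4) = -1.5199.
u_3 = c_3 − 4.1779·e_1 + 1.5199·e_2 = (0.0000, 0.8824, -3.5294).
‖u_3‖ = 3.6380, so e_3 = (0.0000, 0.2425, -0.9701).

e_3 = (0.0000, 0.2425, -0.9701)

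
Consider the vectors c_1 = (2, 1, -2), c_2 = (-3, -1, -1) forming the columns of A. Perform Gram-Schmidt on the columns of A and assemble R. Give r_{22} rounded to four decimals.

c_1 = (2, 1, -2); ‖c_1‖ = 3.0000, so e_1 = (0.6667, 0.3333, -0.6667).
e_1·c_2 = 0.6667·(-3) + 0.3333·(-1) + (-0.6667)·(-1) = -1.6667.
u_2 = c_2 + 1.6667·e_1 = (-1.8889, -0.4444, -2.1111).
r_{22} = ‖u_2‖ = 2.8674.

r_{22} = 2.8674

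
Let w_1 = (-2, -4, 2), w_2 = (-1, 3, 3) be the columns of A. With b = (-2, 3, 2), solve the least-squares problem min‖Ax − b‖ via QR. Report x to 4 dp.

x = (-0.0182, 0.8909)

e_1 = w_1/‖w_1‖ = (-2, -4, 2)/4.8990 = (-0.4082, -0.8165, 0.4082).
r_{12} = e_1·w_2 = -0.8165.
u_2 = w_2 + 0.8165·e_1 = (-1.3333, 2.3333, 3.3333).
‖u_2‖ = 4.2817, so e_2 = (-0.3114, 0.5449, 0.7785).
Qᵀb = (-0.8165, 3.8146).
Back-substitute: x_2 = 3.8146/4.2817 = 0.8909.
x_1 = (-0.8165 + 0.8165·0.8909)/4.8990 = -0.0182.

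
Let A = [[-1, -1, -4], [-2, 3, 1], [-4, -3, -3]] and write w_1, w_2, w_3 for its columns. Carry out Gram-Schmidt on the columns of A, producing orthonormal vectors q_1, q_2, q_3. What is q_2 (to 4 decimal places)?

w_1 = (-1, -2, -4); ‖w_1‖ = 4.5826, so q_1 = (-0.2182, -0.4364, -0.8729).
q_1·w_2 = (-0.2182)·(-1) + (-0.4364)·3 + (-0.8729)·(-3) = 1.5275.
u_2 = w_2 − 1.5275·q_1 = (-0.6667, 3.6667, -1.6667).
‖u_2‖ = 4.0825, so q_2 = (-0.1633, 0.8981, -0.4082).

q_2 = (-0.1633, 0.8981, -0.4082)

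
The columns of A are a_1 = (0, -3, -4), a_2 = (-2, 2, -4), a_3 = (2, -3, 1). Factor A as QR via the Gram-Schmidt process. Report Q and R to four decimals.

Q = [[0.0000, -0.4472, 0.8944], [-0.6000, 0.7155, 0.3578], [-0.8000, -0.5367, -0.2683]], R = [[5.0000, 2.0000, 1.0000], [0.0000, 4.4721, -3.5777], [0.0000, 0.0000, 0.4472]]

a_1 = (0, -3, -4); ‖a_1‖ = 5.0000, so q_1 = (0.0000, -0.6000, -0.8000).
q_1·a_2 = 0.0000·(-2) + (-0.6000)·2 + (-0.8000)·(-4) = 2.0000.
u_2 = a_2 − 2.0000·q_1 = (-2.0000, 3.2000, -2.4000).
‖u_2‖ = 4.4721, so q_2 = (-0.4472, 0.7155, -0.5367).
q_1·a_3 = 0.0000·2 + (-0.6000)·(-3) + (-0.8000)·1 = 1.0000; q_2·a_3 = (-0.4472)·2 + 0.7155·(-3) + (-0.5367)·1 = -3.5777.
u_3 = a_3 − 1.0000·q_1 + 3.5777·q_2 = (0.4000, 0.1600, -0.1200).
‖u_3‖ = 0.4472, so q_3 = (0.8944, 0.3578, -0.2683).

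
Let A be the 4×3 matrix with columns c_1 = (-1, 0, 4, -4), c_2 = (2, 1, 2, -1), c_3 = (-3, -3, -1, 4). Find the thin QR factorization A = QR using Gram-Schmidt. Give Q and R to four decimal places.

Q = [[-0.1741, 0.8724, -0.0743], [0.0000, 0.3788, -0.4520], [0.6963, 0.2984, 0.6192], [-0.6963, 0.0803, 0.6378]], R = [[5.7446, 1.7408, -2.9593], [0.0000, 2.6400, -3.7305], [0.0000, 0.0000, 3.5109]]

c_1 = (-1, 0, 4, -4); ‖c_1‖ = 5.7446, so q_1 = (-0.1741, 0.0000, 0.6963, -0.6963).
q_1·c_2 = (-0.1741)·2 + 0.0000·1 + 0.6963·2 + (-0.6963)·(-1) = 1.7408.
u_2 = c_2 − 1.7408·q_1 = (2.3030, 1.0000, 0.7879, 0.2121).
‖u_2‖ = 2.6400, so q_2 = (0.8724, 0.3788, 0.2984, 0.0803).
q_1·c_3 = (-0.1741)·(-3) + 0.0000·(-3) + 0.6963·(-1) + (-0.6963)·4 = -2.9593; q_2·c_3 = 0.8724·(-3) + 0.3788·(-3) + 0.2984·(-1) + 0.0803·4 = -3.7305.
u_3 = c_3 + 2.9593·q_1 + 3.7305·q_2 = (-0.2609, -1.5870, 2.1739, 2.2391).
‖u_3‖ = 3.5109, so q_3 = (-0.0743, -0.4520, 0.6192, 0.6378).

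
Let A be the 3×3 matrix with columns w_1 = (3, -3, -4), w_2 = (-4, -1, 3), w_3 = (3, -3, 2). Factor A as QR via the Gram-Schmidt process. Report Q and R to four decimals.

Q = [[0.5145, -0.5948, 0.6176], [-0.5145, -0.7904, -0.3326], [-0.6860, 0.1467, 0.7127]], R = [[5.8310, -3.6015, 1.7150], [0.0000, 3.6096, 0.8800], [0.0000, 0.0000, 4.2760]]

w_1 = (3, -3, -4); ‖w_1‖ = 5.8310, so e_1 = (0.5145, -0.5145, -0.6860).
e_1·w_2 = 0.5145·(-4) + (-0.5145)·(-1) + (-0.6860)·3 = -3.6015.
u_2 = w_2 + 3.6015·e_1 = (-2.1471, -2.8529, 0.5294).
‖u_2‖ = 3.6096, so e_2 = (-0.5948, -0.7904, 0.1467).
e_1·w_3 = 0.5145·3 + (-0.5145)·(-3) + (-0.6860)·2 = 1.7150; e_2·w_3 = (-0.5948)·3 + (-0.7904)·(-3) + 0.1467·2 = 0.8800.
u_3 = w_3 − 1.7150·e_1 − 0.8800·e_2 = (2.6411, -1.4221, 3.0474).
‖u_3‖ = 4.2760, so e_3 = (0.6176, -0.3326, 0.7127).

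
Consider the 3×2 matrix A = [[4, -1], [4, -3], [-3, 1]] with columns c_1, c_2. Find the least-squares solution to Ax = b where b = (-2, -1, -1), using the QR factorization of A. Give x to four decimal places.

x = (-0.2556, -0.0778)

q_1 = c_1/‖c_1‖ = (4, 4, -3)/6.4031 = (0.6247, 0.6247, -0.4685).
r_{12} = q_1·c_2 = -2.9673.
u_2 = c_2 + 2.9673·q_1 = (0.8537, -1.1463, -0.3902).
‖u_2‖ = 1.4816, so q_2 = (0.5762, -0.7737, -0.2634).
Qᵀb = (-1.4056, -0.1152).
Back-substitute: x_2 = -0.1152/1.4816 = -0.0778.
x_1 = (-1.4056 + 2.9673·(-0.0778))/6.4031 = -0.2556.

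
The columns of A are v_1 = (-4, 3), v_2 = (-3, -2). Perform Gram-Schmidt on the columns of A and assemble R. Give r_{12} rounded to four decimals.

r_{12} = 1.2000

e_1 = v_1/‖v_1‖ = (-4, 3)/5.0000 = (-0.8000, 0.6000).
r_{12} = e_1·v_2 = 1.2000.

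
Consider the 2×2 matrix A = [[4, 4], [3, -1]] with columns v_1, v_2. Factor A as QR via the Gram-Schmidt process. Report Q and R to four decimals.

e_1 = v_1/‖v_1‖ = (4, 3)/5.0000 = (0.8000, 0.6000).
r_{12} = e_1·v_2 = 2.6000.
u_2 = v_2 − 2.6000·e_1 = (1.9200, -2.5600).
‖u_2‖ = 3.2000, so e_2 = (0.6000, -0.8000).

Q = [[0.8000, 0.6000], [0.6000, -0.8000]], R = [[5.0000, 2.6000], [0.0000, 3.2000]]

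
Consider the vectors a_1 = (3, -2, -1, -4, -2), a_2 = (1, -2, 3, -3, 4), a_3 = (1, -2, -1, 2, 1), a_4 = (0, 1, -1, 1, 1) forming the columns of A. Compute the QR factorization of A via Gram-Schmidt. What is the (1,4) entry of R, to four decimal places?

r_{14} = -1.2005

a_1 = (3, -2, -1, -4, -2); ‖a_1‖ = 5.8310, so q_1 = (0.5145, -0.3430, -0.1715, -0.6860, -0.3430).
r_{14} = q_1·a_4 = -1.2005.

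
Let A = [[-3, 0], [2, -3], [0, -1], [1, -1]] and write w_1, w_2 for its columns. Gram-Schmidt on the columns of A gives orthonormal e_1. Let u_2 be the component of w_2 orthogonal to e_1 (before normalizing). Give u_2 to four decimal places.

w_1 = (-3, 2, 0, 1); ‖w_1‖ = 3.7417, so e_1 = (-0.8018, 0.5345, 0.0000, 0.2673).
e_1·w_2 = (-0.8018)·0 + 0.5345·(-3) + 0.0000·(-1) + 0.2673·(-1) = -1.8708.
u_2 = w_2 + 1.8708·e_1 = (-1.5000, -2.0000, -1.0000, -0.5000).

u_2 = (-1.5000, -2.0000, -1.0000, -0.5000)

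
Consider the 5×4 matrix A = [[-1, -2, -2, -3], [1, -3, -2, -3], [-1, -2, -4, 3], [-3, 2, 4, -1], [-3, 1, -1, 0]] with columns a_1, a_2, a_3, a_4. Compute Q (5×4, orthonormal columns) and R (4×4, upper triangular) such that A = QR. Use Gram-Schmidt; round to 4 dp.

q_1 = a_1/‖a_1‖ = (-1, 1, -1, -3, -3)/4.5826 = (-0.2182, 0.2182, -0.2182, -0.6547, -0.6547).
r_{12} = q_1·a_2 = -1.7457.
u_2 = a_2 + 1.7457·q_1 = (-2.3810, -2.6190, -2.3810, 0.8571, -0.1429).
‖u_2‖ = 4.3534, so q_2 = (-0.5469, -0.6016, -0.5469, 0.1969, -0.0328).
r_{13} = q_1·a_3 = -1.0911; r_{23} = q_2·a_3 = 5.3051.
u_3 = a_3 + 1.0911·q_1 − 5.3051·q_2 = (0.6633, 1.4296, -1.3367, 2.2412, -1.5402).
‖u_3‖ = 3.4155, so q_3 = (0.1942, 0.4186, -0.3914, 0.6562, -0.4509).
r_{14} = q_1·a_4 = 0.0000; r_{24} = q_2·a_4 = 1.6079; r_{34} = q_3·a_4 = -3.6686.
u_4 = a_4 − 0.0000·q_1 − 1.6079·q_2 + 3.6686·q_3 = (-1.4081, -0.4971, 2.4437, 1.0907, -1.6016).
‖u_4‖ = 3.4578, so q_4 = (-0.4072, -0.1438, 0.7067, 0.3154, -0.4632).

Q = [[-0.2182, -0.5469, 0.1942, -0.4072], [0.2182, -0.6016, 0.4186, -0.1438], [-0.2182, -0.5469, -0.3914, 0.7067], [-0.6547, 0.1969, 0.6562, 0.3154], [-0.6547, -0.0328, -0.4509, -0.4632]], R = [[4.5826, -1.7457, -1.0911, 0.0000], [0.0000, 4.3534, 5.3051, 1.6079], [0.0000, 0.0000, 3.4155, -3.6686], [0.0000, 0.0000, 0.0000, 3.4578]]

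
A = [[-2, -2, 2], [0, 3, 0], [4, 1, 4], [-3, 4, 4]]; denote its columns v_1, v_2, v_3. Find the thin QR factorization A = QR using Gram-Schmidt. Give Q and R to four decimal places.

Q = [[-0.3714, -0.4194, 0.6194], [0.0000, 0.5528, -0.3119], [0.7428, 0.2859, 0.6041], [-0.5571, 0.6609, 0.3926]], R = [[5.3852, -0.7428, 0.0000], [0.0000, 5.4266, 2.9484], [0.0000, 0.0000, 5.2256]]

v_1 = (-2, 0, 4, -3); ‖v_1‖ = 5.3852, so q_1 = (-0.3714, 0.0000, 0.7428, -0.5571).
q_1·v_2 = (-0.3714)·(-2) + 0.0000·3 + 0.7428·1 + (-0.5571)·4 = -0.7428.
u_2 = v_2 + 0.7428·q_1 = (-2.2759, 3.0000, 1.5517, 3.5862).
‖u_2‖ = 5.4266, so q_2 = (-0.4194, 0.5528, 0.2859, 0.6609).
q_1·v_3 = (-0.3714)·2 + 0.0000·0 + 0.7428·4 + (-0.5571)·4 = 0.0000; q_2·v_3 = (-0.4194)·2 + 0.5528·0 + 0.2859·4 + 0.6609·4 = 2.9484.
u_3 = v_3 + 0.0000·q_1 − 2.9484·q_2 = (3.2365, -1.6300, 3.1569, 2.0515).
‖u_3‖ = 5.2256, so q_3 = (0.6194, -0.3119, 0.6041, 0.3926).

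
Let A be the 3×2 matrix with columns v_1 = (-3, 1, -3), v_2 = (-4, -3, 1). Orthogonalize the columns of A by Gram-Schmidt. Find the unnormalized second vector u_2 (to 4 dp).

v_1 = (-3, 1, -3); ‖v_1‖ = 4.3589, so e_1 = (-0.6882, 0.2294, -0.6882).
e_1·v_2 = (-0.6882)·(-4) + 0.2294·(-3) + (-0.6882)·1 = 1.3765.
u_2 = v_2 − 1.3765·e_1 = (-3.0526, -3.3158, 1.9474).

u_2 = (-3.0526, -3.3158, 1.9474)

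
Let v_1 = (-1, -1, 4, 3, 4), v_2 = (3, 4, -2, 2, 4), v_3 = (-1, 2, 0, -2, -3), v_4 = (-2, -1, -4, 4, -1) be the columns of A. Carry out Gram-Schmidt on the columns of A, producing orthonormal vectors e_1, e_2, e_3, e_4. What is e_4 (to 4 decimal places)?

e_4 = (-0.5410, 0.0824, -0.4078, 0.6945, -0.2278)

e_1 = v_1/‖v_1‖ = (-1, -1, 4, 3, 4)/6.5574 = (-0.1525, -0.1525, 0.6100, 0.4575, 0.6100).
r_{12} = e_1·v_2 = 1.0675.
u_2 = v_2 − 1.0675·e_1 = (3.1628, 4.1628, -2.6512, 1.5116, 3.3488).
‖u_2‖ = 6.9181, so e_2 = (0.4572, 0.6017, -0.3832, 0.2185, 0.4841).
r_{13} = e_1·v_3 = -2.8975; r_{23} = e_2·v_3 = -1.1429.
u_3 = v_3 + 2.8975·e_1 + 1.1429·e_2 = (-0.9193, 2.2459, 1.3294, -0.4247, -0.6793).
‖u_3‖ = 2.8807, so e_3 = (-0.3191, 0.7796, 0.4615, -0.1474, -0.2358).
r_{14} = e_1·v_4 = -0.7625; r_{24} = e_2·v_4 = 0.4068; r_{34} = e_3·v_4 = -2.3413.
u_4 = v_4 + 0.7625·e_1 − 0.4068·e_2 + 2.3413·e_3 = (-3.0494, 0.4643, -2.2985, 3.9148, -1.2839).
‖u_4‖ = 5.6366, so e_4 = (-0.5410, 0.0824, -0.4078, 0.6945, -0.2278).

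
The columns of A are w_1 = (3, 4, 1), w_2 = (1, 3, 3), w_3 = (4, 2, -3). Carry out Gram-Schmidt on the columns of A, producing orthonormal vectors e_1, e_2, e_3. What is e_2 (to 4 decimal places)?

w_1 = (3, 4, 1); ‖w_1‖ = 5.0990, so e_1 = (0.5883, 0.7845, 0.1961).
e_1·w_2 = 0.5883·1 + 0.7845·3 + 0.1961·3 = 3.5301.
u_2 = w_2 − 3.5301·e_1 = (-1.0769, 0.2308, 2.3077).
‖u_2‖ = 2.5570, so e_2 = (-0.4212, 0.0902, 0.9025).

e_2 = (-0.4212, 0.0902, 0.9025)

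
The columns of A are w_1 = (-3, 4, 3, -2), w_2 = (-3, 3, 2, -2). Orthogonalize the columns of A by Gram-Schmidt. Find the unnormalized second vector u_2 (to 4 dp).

w_1 = (-3, 4, 3, -2); ‖w_1‖ = 6.1644, so e_1 = (-0.4867, 0.6489, 0.4867, -0.3244).
e_1·w_2 = (-0.4867)·(-3) + 0.6489·3 + 0.4867·2 + (-0.3244)·(-2) = 5.0289.
u_2 = w_2 − 5.0289·e_1 = (-0.5526, -0.2632, -0.4474, -0.3684).

u_2 = (-0.5526, -0.2632, -0.4474, -0.3684)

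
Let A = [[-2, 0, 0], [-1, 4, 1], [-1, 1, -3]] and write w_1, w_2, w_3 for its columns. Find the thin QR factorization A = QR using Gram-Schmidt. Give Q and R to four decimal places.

w_1 = (-2, -1, -1); ‖w_1‖ = 2.4495, so q_1 = (-0.8165, -0.4082, -0.4082).
q_1·w_2 = (-0.8165)·0 + (-0.4082)·4 + (-0.4082)·1 = -2.0412.
u_2 = w_2 + 2.0412·q_1 = (-1.6667, 3.1667, 0.1667).
‖u_2‖ = 3.5824, so q_2 = (-0.4652, 0.8840, 0.0465).
q_1·w_3 = (-0.8165)·0 + (-0.4082)·1 + (-0.4082)·(-3) = 0.8165; q_2·w_3 = (-0.4652)·0 + 0.8840·1 + 0.0465·(-3) = 0.7444.
u_3 = w_3 − 0.8165·q_1 − 0.7444·q_2 = (1.0130, 0.6753, -2.7013).
‖u_3‖ = 2.9630, so q_3 = (0.3419, 0.2279, -0.9117).

Q = [[-0.8165, -0.4652, 0.3419], [-0.4082, 0.8840, 0.2279], [-0.4082, 0.0465, -0.9117]], R = [[2.4495, -2.0412, 0.8165], [0.0000, 3.5824, 0.7444], [0.0000, 0.0000, 2.9630]]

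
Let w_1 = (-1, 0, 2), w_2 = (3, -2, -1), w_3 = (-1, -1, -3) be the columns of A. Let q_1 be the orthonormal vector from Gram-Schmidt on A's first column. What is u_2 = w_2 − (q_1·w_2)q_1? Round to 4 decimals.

w_1 = (-1, 0, 2); ‖w_1‖ = 2.2361, so q_1 = (-0.4472, 0.0000, 0.8944).
q_1·w_2 = (-0.4472)·3 + 0.0000·(-2) + 0.8944·(-1) = -2.2361.
u_2 = w_2 + 2.2361·q_1 = (2.0000, -2.0000, 1.0000).

u_2 = (2.0000, -2.0000, 1.0000)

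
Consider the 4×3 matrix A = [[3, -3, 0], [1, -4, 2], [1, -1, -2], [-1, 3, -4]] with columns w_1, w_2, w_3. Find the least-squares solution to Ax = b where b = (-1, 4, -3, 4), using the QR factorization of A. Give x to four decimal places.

x = (-2.4091, -1.5455, -0.8409)

e_1 = w_1/‖w_1‖ = (3, 1, 1, -1)/3.4641 = (0.8660, 0.2887, 0.2887, -0.2887).
r_{12} = e_1·w_2 = -4.9075.
u_2 = w_2 + 4.9075·e_1 = (1.2500, -2.5833, 0.4167, 1.5833).
‖u_2‖ = 3.3040, so e_2 = (0.3783, -0.7819, 0.1261, 0.4792).
r_{13} = e_1·w_3 = 1.1547; r_{23} = e_2·w_3 = -3.7328.
u_3 = w_3 − 1.1547·e_1 + 3.7328·e_2 = (0.4122, -1.2519, -1.8626, -1.8779).
‖u_3‖ = 2.9551, so e_3 = (0.1395, -0.4236, -0.6303, -0.6355).
Qᵀb = (-1.7321, -1.9673, -2.4850).
Back-substitute: x_3 = -2.4850/2.9551 = -0.8409.
x_2 = (-1.9673 + 3.7328·(-0.8409))/3.3040 = -1.5455.
x_1 = (-1.7321 + 4.9075·(-1.5455) − 1.1547·(-0.8409))/3.4641 = -2.4091.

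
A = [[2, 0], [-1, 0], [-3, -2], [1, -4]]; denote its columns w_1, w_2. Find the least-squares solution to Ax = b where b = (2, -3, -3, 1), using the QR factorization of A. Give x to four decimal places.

w_1 = (2, -1, -3, 1); ‖w_1‖ = 3.8730, so e_1 = (0.5164, -0.2582, -0.7746, 0.2582).
e_1·w_2 = 0.5164·0 + (-0.2582)·0 + (-0.7746)·(-2) + 0.2582·(-4) = 0.5164.
u_2 = w_2 − 0.5164·e_1 = (-0.2667, 0.1333, -1.6000, -4.1333).
‖u_2‖ = 4.4422, so e_2 = (-0.0600, 0.0300, -0.3602, -0.9305).
Qᵀb = (4.3894, -0.0600).
Back-substitute: x_2 = -0.0600/4.4422 = -0.0135.
x_1 = (4.3894 − 0.5164·(-0.0135))/3.8730 = 1.1351.

x = (1.1351, -0.0135)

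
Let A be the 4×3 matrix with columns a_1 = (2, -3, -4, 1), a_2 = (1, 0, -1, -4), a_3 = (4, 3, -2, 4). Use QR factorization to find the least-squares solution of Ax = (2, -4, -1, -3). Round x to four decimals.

q_1 = a_1/‖a_1‖ = (2, -3, -4, 1)/5.4772 = (0.3651, -0.5477, -0.7303, 0.1826).
r_{12} = q_1·a_2 = 0.3651.
u_2 = a_2 − 0.3651·q_1 = (0.8667, 0.2000, -0.7333, -4.0667).
‖u_2‖ = 4.2269, so q_2 = (0.2050, 0.0473, -0.1735, -0.9621).
r_{13} = q_1·a_3 = 2.0083; r_{23} = q_2·a_3 = -2.5393.
u_3 = a_3 − 2.0083·q_1 + 2.5393·q_2 = (3.7873, 4.2201, -0.9739, 1.1903).
‖u_3‖ = 5.8753, so q_3 = (0.6446, 0.7183, -0.1658, 0.2026).
Qᵀb = (3.1038, 3.2806, -2.0260).
Back-substitute: x_3 = -2.0260/5.8753 = -0.3448.
x_2 = (3.2806 + 2.5393·(-0.3448))/4.2269 = 0.5690.
x_1 = (3.1038 − 0.3651·0.5690 − 2.0083·(-0.3448))/5.4772 = 0.6552.

x = (0.6552, 0.5690, -0.3448)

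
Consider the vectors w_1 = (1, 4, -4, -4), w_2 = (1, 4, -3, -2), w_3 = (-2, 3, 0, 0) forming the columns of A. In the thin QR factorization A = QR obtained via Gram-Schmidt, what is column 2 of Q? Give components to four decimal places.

w_1 = (1, 4, -4, -4); ‖w_1‖ = 7.0000, so q_1 = (0.1429, 0.5714, -0.5714, -0.5714).
q_1·w_2 = 0.1429·1 + 0.5714·4 + (-0.5714)·(-3) + (-0.5714)·(-2) = 5.2857.
u_2 = w_2 − 5.2857·q_1 = (0.2449, 0.9796, 0.0204, 1.0204).
‖u_2‖ = 1.4357, so q_2 = (0.1706, 0.6823, 0.0142, 0.7107).

q_2 = (0.1706, 0.6823, 0.0142, 0.7107)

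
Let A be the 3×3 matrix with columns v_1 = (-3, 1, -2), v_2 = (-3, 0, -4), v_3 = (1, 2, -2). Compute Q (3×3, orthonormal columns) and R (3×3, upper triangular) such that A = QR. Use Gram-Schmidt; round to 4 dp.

q_1 = v_1/‖v_1‖ = (-3, 1, -2)/3.7417 = (-0.8018, 0.2673, -0.5345).
r_{12} = q_1·v_2 = 4.5434.
u_2 = v_2 − 4.5434·q_1 = (0.6429, -1.2143, -1.5714).
‖u_2‖ = 2.0874, so q_2 = (0.3080, -0.5817, -0.7528).
r_{13} = q_1·v_3 = 0.8018; r_{23} = q_2·v_3 = 0.6502.
u_3 = v_3 − 0.8018·q_1 − 0.6502·q_2 = (1.4426, 2.1639, -1.0820).
‖u_3‖ = 2.8168, so q_3 = (0.5121, 0.7682, -0.3841).

Q = [[-0.8018, 0.3080, 0.5121], [0.2673, -0.5817, 0.7682], [-0.5345, -0.7528, -0.3841]], R = [[3.7417, 4.5434, 0.8018], [0.0000, 2.0874, 0.6502], [0.0000, 0.0000, 2.8168]]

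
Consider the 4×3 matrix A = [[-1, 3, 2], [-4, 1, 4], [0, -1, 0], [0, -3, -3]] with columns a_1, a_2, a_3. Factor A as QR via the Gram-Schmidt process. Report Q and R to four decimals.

Q = [[-0.2425, 0.6256, -0.5601], [-0.9701, -0.1564, 0.1400], [0.0000, -0.2417, 0.4676], [0.0000, -0.7251, -0.6693]], R = [[4.1231, -1.6977, -4.3656], [0.0000, 4.1373, 2.8009], [0.0000, 0.0000, 1.4478]]

q_1 = a_1/‖a_1‖ = (-1, -4, 0, 0)/4.1231 = (-0.2425, -0.9701, 0.0000, 0.0000).
r_{12} = q_1·a_2 = -1.6977.
u_2 = a_2 + 1.6977·q_1 = (2.5882, -0.6471, -1.0000, -3.0000).
‖u_2‖ = 4.1373, so q_2 = (0.6256, -0.1564, -0.2417, -0.7251).
r_{13} = q_1·a_3 = -4.3656; r_{23} = q_2·a_3 = 2.8009.
u_3 = a_3 + 4.3656·q_1 − 2.8009·q_2 = (-0.8110, 0.2027, 0.6770, -0.9691).
‖u_3‖ = 1.4478, so q_3 = (-0.5601, 0.1400, 0.4676, -0.6693).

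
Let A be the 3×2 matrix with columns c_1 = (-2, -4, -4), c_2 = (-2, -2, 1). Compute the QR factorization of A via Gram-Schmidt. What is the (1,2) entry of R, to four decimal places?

e_1 = c_1/‖c_1‖ = (-2, -4, -4)/6.0000 = (-0.3333, -0.6667, -0.6667).
r_{12} = e_1·c_2 = 1.3333.

r_{12} = 1.3333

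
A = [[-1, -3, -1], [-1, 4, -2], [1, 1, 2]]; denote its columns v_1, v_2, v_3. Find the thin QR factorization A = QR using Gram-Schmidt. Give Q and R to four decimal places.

Q = [[-0.5774, -0.5883, 0.5661], [-0.5774, 0.7845, 0.2265], [0.5774, 0.1961, 0.7926]], R = [[1.7321, 0.0000, 2.8868], [0.0000, 5.0990, -0.5883], [0.0000, 0.0000, 0.5661]]

v_1 = (-1, -1, 1); ‖v_1‖ = 1.7321, so q_1 = (-0.5774, -0.5774, 0.5774).
q_1·v_2 = (-0.5774)·(-3) + (-0.5774)·4 + 0.5774·1 = 0.0000.
u_2 = v_2 − 0.0000·q_1 = (-3.0000, 4.0000, 1.0000).
‖u_2‖ = 5.0990, so q_2 = (-0.5883, 0.7845, 0.1961).
q_1·v_3 = (-0.5774)·(-1) + (-0.5774)·(-2) + 0.5774·2 = 2.8868; q_2·v_3 = (-0.5883)·(-1) + 0.7845·(-2) + 0.1961·2 = -0.5883.
u_3 = v_3 − 2.8868·q_1 + 0.5883·q_2 = (0.3205, 0.1282, 0.4487).
‖u_3‖ = 0.5661, so q_3 = (0.5661, 0.2265, 0.7926).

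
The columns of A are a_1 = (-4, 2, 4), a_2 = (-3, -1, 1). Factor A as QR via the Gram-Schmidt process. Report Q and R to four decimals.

e_1 = a_1/‖a_1‖ = (-4, 2, 4)/6.0000 = (-0.6667, 0.3333, 0.6667).
r_{12} = e_1·a_2 = 2.3333.
u_2 = a_2 − 2.3333·e_1 = (-1.4444, -1.7778, -0.5556).
‖u_2‖ = 2.3570, so e_2 = (-0.6128, -0.7542, -0.2357).

Q = [[-0.6667, -0.6128], [0.3333, -0.7542], [0.6667, -0.2357]], R = [[6.0000, 2.3333], [0.0000, 2.3570]]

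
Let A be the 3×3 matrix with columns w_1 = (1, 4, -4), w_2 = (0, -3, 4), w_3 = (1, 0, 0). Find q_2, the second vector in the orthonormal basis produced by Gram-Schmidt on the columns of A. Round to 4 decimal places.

q_2 = (0.7612, 0.3534, 0.5437)

q_1 = w_1/‖w_1‖ = (1, 4, -4)/5.7446 = (0.1741, 0.6963, -0.6963).
r_{12} = q_1·w_2 = -4.8742.
u_2 = w_2 + 4.8742·q_1 = (0.8485, 0.3939, 0.6061).
‖u_2‖ = 1.1146, so q_2 = (0.7612, 0.3534, 0.5437).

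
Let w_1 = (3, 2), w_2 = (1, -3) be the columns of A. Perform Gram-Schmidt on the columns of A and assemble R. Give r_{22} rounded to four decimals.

e_1 = w_1/‖w_1‖ = (3, 2)/3.6056 = (0.8321, 0.5547).
r_{12} = e_1·w_2 = -0.8321.
u_2 = w_2 + 0.8321·e_1 = (1.6923, -2.5385).
r_{22} = ‖u_2‖ = 3.0509.

r_{22} = 3.0509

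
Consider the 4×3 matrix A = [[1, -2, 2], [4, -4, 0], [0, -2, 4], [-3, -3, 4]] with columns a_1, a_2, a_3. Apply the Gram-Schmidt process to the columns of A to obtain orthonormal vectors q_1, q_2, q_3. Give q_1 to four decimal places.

a_1 = (1, 4, 0, -3); ‖a_1‖ = 5.0990, so q_1 = (0.1961, 0.7845, 0.0000, -0.5883).

q_1 = (0.1961, 0.7845, 0.0000, -0.5883)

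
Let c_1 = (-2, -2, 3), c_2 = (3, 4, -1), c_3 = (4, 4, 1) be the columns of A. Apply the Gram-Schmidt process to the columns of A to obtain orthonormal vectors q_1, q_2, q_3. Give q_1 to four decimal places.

c_1 = (-2, -2, 3); ‖c_1‖ = 4.1231, so q_1 = (-0.4851, -0.4851, 0.7276).

q_1 = (-0.4851, -0.4851, 0.7276)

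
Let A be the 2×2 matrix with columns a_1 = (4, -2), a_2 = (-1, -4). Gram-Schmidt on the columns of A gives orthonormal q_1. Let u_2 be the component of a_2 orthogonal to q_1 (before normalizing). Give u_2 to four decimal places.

a_1 = (4, -2); ‖a_1‖ = 4.4721, so q_1 = (0.8944, -0.4472).
q_1·a_2 = 0.8944·(-1) + (-0.4472)·(-4) = 0.8944.
u_2 = a_2 − 0.8944·q_1 = (-1.8000, -3.6000).

u_2 = (-1.8000, -3.6000)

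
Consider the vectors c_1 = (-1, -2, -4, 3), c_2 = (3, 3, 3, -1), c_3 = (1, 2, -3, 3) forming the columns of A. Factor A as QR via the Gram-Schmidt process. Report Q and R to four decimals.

Q = [[-0.1826, 0.7416, -0.4863], [-0.3651, 0.4719, 0.7998], [-0.7303, -0.0674, -0.3416], [0.5477, 0.4719, -0.0844]], R = [[5.4772, -4.3818, 2.9212], [0.0000, 2.9665, 3.3036], [0.0000, 0.0000, 1.8849]]

q_1 = c_1/‖c_1‖ = (-1, -2, -4, 3)/5.4772 = (-0.1826, -0.3651, -0.7303, 0.5477).
r_{12} = q_1·c_2 = -4.3818.
u_2 = c_2 + 4.3818·q_1 = (2.2000, 1.4000, -0.2000, 1.4000).
‖u_2‖ = 2.9665, so q_2 = (0.7416, 0.4719, -0.0674, 0.4719).
r_{13} = q_1·c_3 = 2.9212; r_{23} = q_2·c_3 = 3.3036.
u_3 = c_3 − 2.9212·q_1 − 3.3036·q_2 = (-0.9167, 1.5076, -0.6439, -0.1591).
‖u_3‖ = 1.8849, so q_3 = (-0.4863, 0.7998, -0.3416, -0.0844).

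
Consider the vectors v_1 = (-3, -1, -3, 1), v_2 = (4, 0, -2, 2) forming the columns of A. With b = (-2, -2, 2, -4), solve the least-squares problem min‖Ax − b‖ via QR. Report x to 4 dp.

x = (-0.2759, -0.8793)

v_1 = (-3, -1, -3, 1); ‖v_1‖ = 4.4721, so q_1 = (-0.6708, -0.2236, -0.6708, 0.2236).
q_1·v_2 = (-0.6708)·4 + (-0.2236)·0 + (-0.6708)·(-2) + 0.2236·2 = -0.8944.
u_2 = v_2 + 0.8944·q_1 = (3.4000, -0.2000, -2.6000, 2.2000).
‖u_2‖ = 4.8166, so q_2 = (0.7059, -0.0415, -0.5398, 0.4568).
Qᵀb = (-0.4472, -4.2353).
Back-substitute: x_2 = -4.2353/4.8166 = -0.8793.
x_1 = (-0.4472 + 0.8944·(-0.8793))/4.4721 = -0.2759.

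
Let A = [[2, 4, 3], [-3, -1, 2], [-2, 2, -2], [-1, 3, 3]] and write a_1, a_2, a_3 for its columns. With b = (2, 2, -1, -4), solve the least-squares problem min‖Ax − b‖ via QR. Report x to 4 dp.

q_1 = a_1/‖a_1‖ = (2, -3, -2, -1)/4.2426 = (0.4714, -0.7071, -0.4714, -0.2357).
r_{12} = q_1·a_2 = 0.9428.
u_2 = a_2 − 0.9428·q_1 = (3.5556, -0.3333, 2.4444, 3.2222).
‖u_2‖ = 5.3955, so q_2 = (0.6590, -0.0618, 0.4531, 0.5972).
r_{13} = q_1·a_3 = 0.2357; r_{23} = q_2·a_3 = 2.7389.
u_3 = a_3 − 0.2357·q_1 − 2.7389·q_2 = (1.0840, 2.3359, -3.1298, 1.4198).
‖u_3‖ = 4.2945, so q_3 = (0.2524, 0.5439, -0.7288, 0.3306).
Qᵀb = (0.9428, -1.6475, 0.9990).
Back-substitute: x_3 = 0.9990/4.2945 = 0.2326.
x_2 = (-1.6475 − 2.7389·0.2326)/5.3955 = -0.4234.
x_1 = (0.9428 − 0.9428·(-0.4234) − 0.2357·0.2326)/4.2426 = 0.3034.

x = (0.3034, -0.4234, 0.2326)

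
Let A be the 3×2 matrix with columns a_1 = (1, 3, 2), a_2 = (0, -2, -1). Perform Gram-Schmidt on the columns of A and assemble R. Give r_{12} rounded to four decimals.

a_1 = (1, 3, 2); ‖a_1‖ = 3.7417, so q_1 = (0.2673, 0.8018, 0.5345).
r_{12} = q_1·a_2 = -2.1381.

r_{12} = -2.1381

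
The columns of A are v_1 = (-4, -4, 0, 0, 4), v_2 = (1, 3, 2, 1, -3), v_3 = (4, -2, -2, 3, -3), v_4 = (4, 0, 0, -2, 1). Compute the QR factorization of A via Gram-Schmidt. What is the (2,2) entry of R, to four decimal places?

v_1 = (-4, -4, 0, 0, 4); ‖v_1‖ = 6.9282, so q_1 = (-0.5774, -0.5774, 0.0000, 0.0000, 0.5774).
q_1·v_2 = (-0.5774)·1 + (-0.5774)·3 + 0.0000·2 + 0.0000·1 + 0.5774·(-3) = -4.0415.
u_2 = v_2 + 4.0415·q_1 = (-1.3333, 0.6667, 2.0000, 1.0000, -0.6667).
r_{22} = ‖u_2‖ = 2.7689.

r_{22} = 2.7689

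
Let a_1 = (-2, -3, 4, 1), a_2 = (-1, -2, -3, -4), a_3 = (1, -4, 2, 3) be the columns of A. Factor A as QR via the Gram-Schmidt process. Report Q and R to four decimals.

Q = [[-0.3651, -0.2905, 0.5570], [-0.5477, -0.5304, -0.6470], [0.7303, -0.3662, -0.3111], [0.1826, -0.7072, 0.4176]], R = [[5.4772, -1.4606, 3.8341], [0.0000, 5.2789, -1.0229], [0.0000, 0.0000, 3.7754]]

a_1 = (-2, -3, 4, 1); ‖a_1‖ = 5.4772, so e_1 = (-0.3651, -0.5477, 0.7303, 0.1826).
e_1·a_2 = (-0.3651)·(-1) + (-0.5477)·(-2) + 0.7303·(-3) + 0.1826·(-4) = -1.4606.
u_2 = a_2 + 1.4606·e_1 = (-1.5333, -2.8000, -1.9333, -3.7333).
‖u_2‖ = 5.2789, so e_2 = (-0.2905, -0.5304, -0.3662, -0.7072).
e_1·a_3 = (-0.3651)·1 + (-0.5477)·(-4) + 0.7303·2 + 0.1826·3 = 3.8341; e_2·a_3 = (-0.2905)·1 + (-0.5304)·(-4) + (-0.3662)·2 + (-0.7072)·3 = -1.0229.
u_3 = a_3 − 3.8341·e_1 + 1.0229·e_2 = (2.1029, -2.4426, -1.1746, 1.5766).
‖u_3‖ = 3.7754, so e_3 = (0.5570, -0.6470, -0.3111, 0.4176).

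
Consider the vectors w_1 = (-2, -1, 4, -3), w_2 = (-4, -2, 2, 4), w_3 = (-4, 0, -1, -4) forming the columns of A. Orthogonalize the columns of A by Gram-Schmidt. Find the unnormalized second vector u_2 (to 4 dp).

w_1 = (-2, -1, 4, -3); ‖w_1‖ = 5.4772, so q_1 = (-0.3651, -0.1826, 0.7303, -0.5477).
q_1·w_2 = (-0.3651)·(-4) + (-0.1826)·(-2) + 0.7303·2 + (-0.5477)·4 = 1.0954.
u_2 = w_2 − 1.0954·q_1 = (-3.6000, -1.8000, 1.2000, 4.6000).

u_2 = (-3.6000, -1.8000, 1.2000, 4.6000)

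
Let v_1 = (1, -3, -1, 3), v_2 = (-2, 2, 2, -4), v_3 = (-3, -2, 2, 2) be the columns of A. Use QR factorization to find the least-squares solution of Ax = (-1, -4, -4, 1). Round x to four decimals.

q_1 = v_1/‖v_1‖ = (1, -3, -1, 3)/4.4721 = (0.2236, -0.6708, -0.2236, 0.6708).
r_{12} = q_1·v_2 = -4.9193.
u_2 = v_2 + 4.9193·q_1 = (-0.9000, -1.3000, 0.9000, -0.7000).
‖u_2‖ = 1.9494, so q_2 = (-0.4617, -0.6669, 0.4617, -0.3591).
r_{13} = q_1·v_3 = 1.5652; r_{23} = q_2·v_3 = 2.9240.
u_3 = v_3 − 1.5652·q_1 − 2.9240·q_2 = (-2.0000, 1.0000, 1.0000, 2.0000).
‖u_3‖ = 3.1623, so q_3 = (-0.6325, 0.3162, 0.3162, 0.6325).
Qᵀb = (4.0249, 0.9234, -1.2649).
Back-substitute: x_3 = -1.2649/3.1623 = -0.4000.
x_2 = (0.9234 − 2.9240·(-0.4000))/1.9494 = 1.0737.
x_1 = (4.0249 + 4.9193·1.0737 − 1.5652·(-0.4000))/4.4721 = 2.2211.

x = (2.2211, 1.0737, -0.4000)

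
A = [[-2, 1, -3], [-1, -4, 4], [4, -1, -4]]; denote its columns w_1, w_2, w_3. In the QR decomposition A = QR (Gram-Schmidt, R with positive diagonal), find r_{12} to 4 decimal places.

r_{12} = -0.4364

w_1 = (-2, -1, 4); ‖w_1‖ = 4.5826, so q_1 = (-0.4364, -0.2182, 0.8729).
r_{12} = q_1·w_2 = -0.4364.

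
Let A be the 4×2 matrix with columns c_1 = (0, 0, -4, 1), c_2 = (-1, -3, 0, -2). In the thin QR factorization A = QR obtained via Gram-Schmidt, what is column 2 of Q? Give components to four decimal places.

e_2 = (-0.2695, -0.8086, -0.1268, -0.5074)

c_1 = (0, 0, -4, 1); ‖c_1‖ = 4.1231, so e_1 = (0.0000, 0.0000, -0.9701, 0.2425).
e_1·c_2 = 0.0000·(-1) + 0.0000·(-3) + (-0.9701)·0 + 0.2425·(-2) = -0.4851.
u_2 = c_2 + 0.4851·e_1 = (-1.0000, -3.0000, -0.4706, -1.8824).
‖u_2‖ = 3.7101, so e_2 = (-0.2695, -0.8086, -0.1268, -0.5074).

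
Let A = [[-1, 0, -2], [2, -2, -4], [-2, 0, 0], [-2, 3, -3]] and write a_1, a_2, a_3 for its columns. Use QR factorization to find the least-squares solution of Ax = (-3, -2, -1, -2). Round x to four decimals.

q_1 = a_1/‖a_1‖ = (-1, 2, -2, -2)/3.6056 = (-0.2774, 0.5547, -0.5547, -0.5547).
r_{12} = q_1·a_2 = -2.7735.
u_2 = a_2 + 2.7735·q_1 = (-0.7692, -0.4615, -1.5385, 1.4615).
‖u_2‖ = 2.3038, so q_2 = (-0.3339, -0.2003, -0.6678, 0.6344).
r_{13} = q_1·a_3 = 0.0000; r_{23} = q_2·a_3 = -0.4341.
u_3 = a_3 + 0.0000·q_1 + 0.4341·q_2 = (-2.1449, -4.0870, -0.2899, -2.7246).
‖u_3‖ = 5.3676, so q_3 = (-0.3996, -0.7614, -0.0540, -0.5076).
Qᵀb = (1.3868, 0.8013, 3.7908).
Back-substitute: x_3 = 3.7908/5.3676 = 0.7062.
x_2 = (0.8013 + 0.4341·0.7062)/2.3038 = 0.4809.
x_1 = (1.3868 + 2.7735·0.4809 + 0.0000·0.7062)/3.6056 = 0.7545.

x = (0.7545, 0.4809, 0.7062)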